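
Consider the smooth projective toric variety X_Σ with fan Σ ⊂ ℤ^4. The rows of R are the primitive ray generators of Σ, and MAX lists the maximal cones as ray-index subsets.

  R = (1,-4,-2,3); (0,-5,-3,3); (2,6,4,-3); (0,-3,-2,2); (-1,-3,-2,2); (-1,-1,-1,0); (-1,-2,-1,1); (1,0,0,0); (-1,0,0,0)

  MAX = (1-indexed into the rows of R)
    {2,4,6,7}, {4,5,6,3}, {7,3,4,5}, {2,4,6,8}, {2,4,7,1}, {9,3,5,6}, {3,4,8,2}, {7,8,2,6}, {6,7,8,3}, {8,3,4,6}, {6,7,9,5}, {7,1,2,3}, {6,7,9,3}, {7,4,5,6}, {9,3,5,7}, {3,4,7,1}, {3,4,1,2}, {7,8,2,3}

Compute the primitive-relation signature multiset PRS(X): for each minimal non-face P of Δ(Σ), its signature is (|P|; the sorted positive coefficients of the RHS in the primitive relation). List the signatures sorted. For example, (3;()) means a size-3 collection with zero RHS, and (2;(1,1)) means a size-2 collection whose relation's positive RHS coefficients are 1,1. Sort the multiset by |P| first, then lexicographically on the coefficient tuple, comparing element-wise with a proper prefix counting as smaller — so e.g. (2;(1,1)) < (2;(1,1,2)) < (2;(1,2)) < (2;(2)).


Minimal non-faces — 14 found among 9 rays, 18 max cones:

  {8,9}:  v_{8} + v_{9} = 0  ⟹  sig = (2;())
  {1,6}:  v_{1} + v_{6} = v_{2}  ⟹  sig = (2;(1))
  {4,9}:  v_{4} + v_{9} = v_{5}  ⟹  sig = (2;(1))
  {5,8}:  v_{5} + v_{8} = v_{4}  ⟹  sig = (2;(1))
  {2,9}:  v_{2} + v_{9} = v_{4} + v_{7}  ⟹  sig = (2;(1,1))
  {1,8}:  v_{1} + v_{8} = 2·v_{2} + v_{3}  ⟹  sig = (2;(1,2))
  {2,5}:  v_{2} + v_{5} = 2·v_{4} + v_{7}  ⟹  sig = (2;(1,2))
  {1,9}:  v_{1} + v_{9} = v_{3} + 2·v_{4} + 2·v_{7}  ⟹  sig = (2;(1,2,2))
  {1,5}:  v_{1} + v_{5} = v_{3} + 3·v_{4} + 2·v_{7}  ⟹  sig = (2;(1,2,3))
  {2,3,6}:  v_{2} + v_{3} + v_{6} = v_{8}  ⟹  sig = (3;(1))
  {4,7,8}:  v_{4} + v_{7} + v_{8} = v_{2}  ⟹  sig = (3;(1))
  {3,4,6,7}:  v_{3} + v_{4} + v_{6} + v_{7} = 0  ⟹  sig = (4;())
  {2,3,4,7}:  v_{2} + v_{3} + v_{4} + v_{7} = v_{1}  ⟹  sig = (4;(1))
  {3,5,6,7}:  v_{3} + v_{5} + v_{6} + v_{7} = v_{9}  ⟹  sig = (4;(1))

so the primitive-relation signature multiset is
    |P|=2: 9 collections, coeffs (), (1), (1), (1), (1,1), (1,2), (1,2), (1,2,2), (1,2,3)
    |P|=3: 2 collections, coeffs (1), (1)
    |P|=4: 3 collections, coeffs (), (1), (1)


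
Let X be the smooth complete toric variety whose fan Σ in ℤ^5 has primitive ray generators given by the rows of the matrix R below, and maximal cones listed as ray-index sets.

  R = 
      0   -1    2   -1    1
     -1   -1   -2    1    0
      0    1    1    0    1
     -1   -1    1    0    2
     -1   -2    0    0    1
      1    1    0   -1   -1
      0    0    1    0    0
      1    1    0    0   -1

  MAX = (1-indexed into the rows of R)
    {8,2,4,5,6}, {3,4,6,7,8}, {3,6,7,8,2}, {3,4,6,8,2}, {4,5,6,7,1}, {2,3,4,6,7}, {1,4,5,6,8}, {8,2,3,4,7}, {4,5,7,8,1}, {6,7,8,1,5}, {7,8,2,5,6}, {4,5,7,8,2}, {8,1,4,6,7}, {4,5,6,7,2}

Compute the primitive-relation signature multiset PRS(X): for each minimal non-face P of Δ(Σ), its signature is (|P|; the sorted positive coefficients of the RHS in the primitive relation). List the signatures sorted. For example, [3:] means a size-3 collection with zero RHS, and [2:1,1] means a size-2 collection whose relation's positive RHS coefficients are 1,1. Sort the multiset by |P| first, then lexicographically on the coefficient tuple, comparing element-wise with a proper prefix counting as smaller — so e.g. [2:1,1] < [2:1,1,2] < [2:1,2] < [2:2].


The 5 primitive collections of Σ (r=8, n=5):

  P = {1,2}:  v_{1} + v_{2} = v_{5}  →  sig = [2:1]
  P = {3,5}:  v_{3} + v_{5} = v_{4}  →  sig = [2:1]
  P = {1,3}:  v_{1} + v_{3} = 2·v_{4} + v_{6} + v_{7} + v_{8}  →  sig = [2:1,1,1,2]
  P = {2,4,6,7,8}:  v_{2} + v_{4} + v_{6} + v_{7} + v_{8} = 0  →  sig = [5:]
  P = {4,5,6,7,8}:  v_{4} + v_{5} + v_{6} + v_{7} + v_{8} = v_{1}  →  sig = [5:1]

Sorted signature multiset PRS(X):
{ [2:1] ×2,  [2:1,1,1,2],  [5:],  [5:1] }


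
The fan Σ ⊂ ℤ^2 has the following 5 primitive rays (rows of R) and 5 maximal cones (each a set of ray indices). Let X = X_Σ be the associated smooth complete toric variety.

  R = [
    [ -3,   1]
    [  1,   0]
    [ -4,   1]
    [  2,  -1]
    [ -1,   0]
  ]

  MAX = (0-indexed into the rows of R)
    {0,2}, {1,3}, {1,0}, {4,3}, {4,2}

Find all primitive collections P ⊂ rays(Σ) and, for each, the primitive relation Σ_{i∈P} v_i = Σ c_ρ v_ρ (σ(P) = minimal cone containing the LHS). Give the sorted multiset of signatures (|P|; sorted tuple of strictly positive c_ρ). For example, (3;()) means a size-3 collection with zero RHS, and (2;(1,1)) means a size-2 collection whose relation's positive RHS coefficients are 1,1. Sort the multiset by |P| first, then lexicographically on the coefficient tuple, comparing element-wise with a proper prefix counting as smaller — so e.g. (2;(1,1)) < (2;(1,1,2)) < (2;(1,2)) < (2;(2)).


5 collections generate NE(X_Σ); each relation:

  • {1,4}:  v_{1} + v_{4} = 0  so sig = (2;())
  • {0,3}:  v_{0} + v_{3} = v_{4}  so sig = (2;(1))
  • {0,4}:  v_{0} + v_{4} = v_{2}  so sig = (2;(1))
  • {1,2}:  v_{1} + v_{2} = v_{0}  so sig = (2;(1))
  • {2,3}:  v_{2} + v_{3} = 2·v_{4}  so sig = (2;(2))

Sorted signature multiset PRS(X):
    |P|=2: 5 collections, coeffs (), (1), (1), (1), (2)


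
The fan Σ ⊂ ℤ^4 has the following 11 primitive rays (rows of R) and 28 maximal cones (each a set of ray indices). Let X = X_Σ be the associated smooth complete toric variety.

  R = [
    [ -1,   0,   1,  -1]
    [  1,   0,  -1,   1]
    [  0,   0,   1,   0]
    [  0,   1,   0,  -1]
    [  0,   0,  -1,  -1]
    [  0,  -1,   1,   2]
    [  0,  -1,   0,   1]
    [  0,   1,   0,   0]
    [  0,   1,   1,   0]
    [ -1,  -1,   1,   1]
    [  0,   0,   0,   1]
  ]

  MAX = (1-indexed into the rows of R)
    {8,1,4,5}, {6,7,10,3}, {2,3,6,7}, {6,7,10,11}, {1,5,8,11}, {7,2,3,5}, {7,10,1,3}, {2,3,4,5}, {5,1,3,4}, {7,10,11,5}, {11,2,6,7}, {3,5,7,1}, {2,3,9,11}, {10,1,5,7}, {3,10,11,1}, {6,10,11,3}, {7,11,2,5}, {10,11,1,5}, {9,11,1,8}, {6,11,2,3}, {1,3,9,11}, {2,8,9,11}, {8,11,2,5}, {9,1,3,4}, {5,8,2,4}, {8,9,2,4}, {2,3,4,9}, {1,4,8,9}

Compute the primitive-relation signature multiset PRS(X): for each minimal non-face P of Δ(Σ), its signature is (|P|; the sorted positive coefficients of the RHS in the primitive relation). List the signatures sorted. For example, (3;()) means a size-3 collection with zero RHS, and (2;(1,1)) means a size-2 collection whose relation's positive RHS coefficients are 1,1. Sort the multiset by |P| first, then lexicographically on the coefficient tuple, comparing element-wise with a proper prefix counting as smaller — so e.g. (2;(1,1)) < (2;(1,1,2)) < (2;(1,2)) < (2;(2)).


Minimal non-faces — 20 found among 11 rays, 28 max cones:

  P={1,2}:  v_{1} + v_{2} = 0  →  sig = (2;())
  P={4,7}:  v_{4} + v_{7} = 0  →  sig = (2;())
  P={3,8}:  v_{3} + v_{8} = v_{9}  →  sig = (2;(1))
  P={4,11}:  v_{4} + v_{11} = v_{8}  →  sig = (2;(1))
  P={5,6}:  v_{5} + v_{6} = v_{7}  →  sig = (2;(1))
  P={5,9}:  v_{5} + v_{9} = v_{4}  →  sig = (2;(1))
  P={7,8}:  v_{7} + v_{8} = v_{11}  →  sig = (2;(1))
  P={1,6}:  v_{1} + v_{6} = v_{3} + v_{10}  →  sig = (2;(1,1))
  P={2,10}:  v_{2} + v_{10} = v_{7} + v_{11}  →  sig = (2;(1,1))
  P={4,6}:  v_{4} + v_{6} = v_{3} + v_{11}  →  sig = (2;(1,1))
  P={4,10}:  v_{4} + v_{10} = v_{1} + v_{11}  →  sig = (2;(1,1))
  P={7,9}:  v_{7} + v_{9} = v_{3} + v_{11}  →  sig = (2;(1,1))
  P={9,10}:  v_{9} + v_{10} = v_{1} + v_{3} + 2·v_{11}  →  sig = (2;(1,1,2))
  P={6,8}:  v_{6} + v_{8} = v_{3} + 2·v_{11}  →  sig = (2;(1,2))
  P={8,10}:  v_{8} + v_{10} = v_{1} + 2·v_{11}  →  sig = (2;(1,2))
  P={6,9}:  v_{6} + v_{9} = 2·v_{3} + 2·v_{11}  →  sig = (2;(2,2))
  P={3,5,11}:  v_{3} + v_{5} + v_{11} = 0  →  sig = (3;())
  P={1,7,11}:  v_{1} + v_{7} + v_{11} = v_{10}  →  sig = (3;(1))
  P={3,7,11}:  v_{3} + v_{7} + v_{11} = v_{6}  →  sig = (3;(1))
  P={3,5,10}:  v_{3} + v_{5} + v_{10} = v_{1} + v_{7}  →  sig = (3;(1,1))

Signatures (|P|; sorted positive RHS coefficients), sorted:
    |P|=2: 16 collections, coeffs (), (), (1), (1), (1), (1), (1), (1,1), (1,1), (1,1), (1,1), (1,1), (1,1,2), (1,2), (1,2), (2,2)
    |P|=3: 4 collections, coeffs (), (1), (1), (1,1)


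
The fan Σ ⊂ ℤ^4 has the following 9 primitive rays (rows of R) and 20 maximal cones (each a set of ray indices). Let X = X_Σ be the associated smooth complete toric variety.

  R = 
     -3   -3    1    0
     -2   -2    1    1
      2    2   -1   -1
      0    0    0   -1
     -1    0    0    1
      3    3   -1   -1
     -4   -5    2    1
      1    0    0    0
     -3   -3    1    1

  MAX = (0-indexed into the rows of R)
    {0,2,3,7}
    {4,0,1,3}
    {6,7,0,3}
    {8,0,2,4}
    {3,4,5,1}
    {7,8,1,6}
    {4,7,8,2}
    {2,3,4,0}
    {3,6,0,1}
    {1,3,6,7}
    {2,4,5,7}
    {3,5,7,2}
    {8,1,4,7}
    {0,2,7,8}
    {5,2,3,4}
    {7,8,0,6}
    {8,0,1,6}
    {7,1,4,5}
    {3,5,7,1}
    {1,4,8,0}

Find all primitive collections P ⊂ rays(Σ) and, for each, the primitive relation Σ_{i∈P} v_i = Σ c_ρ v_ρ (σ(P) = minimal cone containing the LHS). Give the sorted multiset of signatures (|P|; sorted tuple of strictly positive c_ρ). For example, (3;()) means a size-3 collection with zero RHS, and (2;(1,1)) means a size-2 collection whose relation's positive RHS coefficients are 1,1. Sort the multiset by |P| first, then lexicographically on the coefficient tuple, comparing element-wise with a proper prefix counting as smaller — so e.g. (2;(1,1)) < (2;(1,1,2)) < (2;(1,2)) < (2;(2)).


Σ has 10 primitive collections:

  P = {1,2}:  v_{1} + v_{2} = 0 — sig = (2;())
  P = {5,8}:  v_{5} + v_{8} = 0 — sig = (2;())
  P = {0,5}:  v_{0} + v_{5} = v_{3} — sig = (2;(1))
  P = {3,8}:  v_{3} + v_{8} = v_{0} — sig = (2;(1))
  P = {2,6}:  v_{2} + v_{6} = v_{0} + v_{7} — sig = (2;(1,1))
  P = {4,6}:  v_{4} + v_{6} = v_{1} + v_{8} — sig = (2;(1,1))
  P = {5,6}:  v_{5} + v_{6} = v_{1} + v_{3} + v_{7} — sig = (2;(1,1,1))
  P = {3,4,7}:  v_{3} + v_{4} + v_{7} = 0 — sig = (3;())
  P = {0,1,7}:  v_{0} + v_{1} + v_{7} = v_{6} — sig = (3;(1))
  P = {0,4,7}:  v_{0} + v_{4} + v_{7} = v_{8} — sig = (3;(1))

Sorted signature multiset PRS(X):
{ (2;()) ×2,  (2;(1)) ×2,  (2;(1,1)) ×2,  (2;(1,1,1)),  (3;()),  (3;(1)) ×2 }


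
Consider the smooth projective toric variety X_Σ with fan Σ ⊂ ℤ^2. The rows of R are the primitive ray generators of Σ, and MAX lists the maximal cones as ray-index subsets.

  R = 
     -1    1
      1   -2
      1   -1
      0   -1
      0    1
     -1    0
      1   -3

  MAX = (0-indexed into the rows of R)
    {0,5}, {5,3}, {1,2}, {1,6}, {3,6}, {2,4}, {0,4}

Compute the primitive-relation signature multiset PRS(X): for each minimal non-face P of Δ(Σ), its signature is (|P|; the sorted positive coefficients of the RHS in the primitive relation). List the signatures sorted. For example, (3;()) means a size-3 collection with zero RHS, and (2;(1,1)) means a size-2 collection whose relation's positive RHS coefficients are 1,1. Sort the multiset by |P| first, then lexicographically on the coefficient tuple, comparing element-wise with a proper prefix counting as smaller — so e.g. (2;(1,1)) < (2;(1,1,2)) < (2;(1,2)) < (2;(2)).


Minimal non-faces — 14 found among 7 rays, 7 max cones:

  P = {0,2}:  v_{0} + v_{2} = 0  ⇒ sig = (2;())
  P = {3,4}:  v_{3} + v_{4} = 0  ⇒ sig = (2;())
  P = {0,1}:  v_{0} + v_{1} = v_{3}  ⇒ sig = (2;(1))
  P = {0,3}:  v_{0} + v_{3} = v_{5}  ⇒ sig = (2;(1))
  P = {1,3}:  v_{1} + v_{3} = v_{6}  ⇒ sig = (2;(1))
  P = {1,4}:  v_{1} + v_{4} = v_{2}  ⇒ sig = (2;(1))
  P = {2,3}:  v_{2} + v_{3} = v_{1}  ⇒ sig = (2;(1))
  P = {2,5}:  v_{2} + v_{5} = v_{3}  ⇒ sig = (2;(1))
  P = {4,5}:  v_{4} + v_{5} = v_{0}  ⇒ sig = (2;(1))
  P = {4,6}:  v_{4} + v_{6} = v_{1}  ⇒ sig = (2;(1))
  P = {0,6}:  v_{0} + v_{6} = 2·v_{3}  ⇒ sig = (2;(2))
  P = {1,5}:  v_{1} + v_{5} = 2·v_{3}  ⇒ sig = (2;(2))
  P = {2,6}:  v_{2} + v_{6} = 2·v_{1}  ⇒ sig = (2;(2))
  P = {5,6}:  v_{5} + v_{6} = 3·v_{3}  ⇒ sig = (2;(3))

so the primitive-relation signature multiset is
{ (2;()) ×2,  (2;(1)) ×8,  (2;(2)) ×3,  (2;(3)) }


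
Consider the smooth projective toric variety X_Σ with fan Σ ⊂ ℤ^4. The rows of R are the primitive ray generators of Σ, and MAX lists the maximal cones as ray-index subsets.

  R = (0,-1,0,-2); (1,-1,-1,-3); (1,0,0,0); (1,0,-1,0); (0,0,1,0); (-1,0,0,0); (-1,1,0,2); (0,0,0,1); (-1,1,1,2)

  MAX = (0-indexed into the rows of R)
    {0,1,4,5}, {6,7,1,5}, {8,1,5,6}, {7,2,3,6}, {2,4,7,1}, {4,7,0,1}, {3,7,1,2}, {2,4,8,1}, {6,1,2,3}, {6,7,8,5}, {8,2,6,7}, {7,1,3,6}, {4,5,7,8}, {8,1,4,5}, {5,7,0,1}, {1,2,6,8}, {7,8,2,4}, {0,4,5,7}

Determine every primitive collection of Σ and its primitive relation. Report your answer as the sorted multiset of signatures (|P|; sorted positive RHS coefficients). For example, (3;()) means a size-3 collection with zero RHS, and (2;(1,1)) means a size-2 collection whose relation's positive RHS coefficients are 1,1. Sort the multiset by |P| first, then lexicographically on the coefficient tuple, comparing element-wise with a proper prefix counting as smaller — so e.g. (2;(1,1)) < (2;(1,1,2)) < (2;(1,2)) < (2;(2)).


12 collections generate NE(X_Σ); each relation:

  P = {2,5}:  v_{2} + v_{5} = 0  ⇒ sig = (2;())
  P = {0,6}:  v_{0} + v_{6} = v_{5}  ⇒ sig = (2;(1))
  P = {3,4}:  v_{3} + v_{4} = v_{2}  ⇒ sig = (2;(1))
  P = {4,6}:  v_{4} + v_{6} = v_{8}  ⇒ sig = (2;(1))
  P = {0,3}:  v_{0} + v_{3} = v_{1} + v_{7}  ⇒ sig = (2;(1,1))
  P = {0,8}:  v_{0} + v_{8} = v_{4} + v_{5}  ⇒ sig = (2;(1,1))
  P = {3,8}:  v_{3} + v_{8} = v_{2} + v_{6}  ⇒ sig = (2;(1,1))
  P = {0,2}:  v_{0} + v_{2} = v_{1} + v_{4} + v_{7}  ⇒ sig = (2;(1,1,1))
  P = {3,5}:  v_{3} + v_{5} = v_{1} + v_{6} + v_{7}  ⇒ sig = (2;(1,1,1))
  P = {1,7,8}:  v_{1} + v_{7} + v_{8} = 0  ⇒ sig = (3;())
  P = {1,2,6,7}:  v_{1} + v_{2} + v_{6} + v_{7} = v_{3}  ⇒ sig = (4;(1))
  P = {1,4,5,7}:  v_{1} + v_{4} + v_{5} + v_{7} = v_{0}  ⇒ sig = (4;(1))

Sorted signature multiset PRS(X):
[(2;()), (2;(1)), (2;(1)), (2;(1)), (2;(1,1)), (2;(1,1)), (2;(1,1)), (2;(1,1,1)), (2;(1,1,1)), (3;()), (4;(1)), (4;(1))]


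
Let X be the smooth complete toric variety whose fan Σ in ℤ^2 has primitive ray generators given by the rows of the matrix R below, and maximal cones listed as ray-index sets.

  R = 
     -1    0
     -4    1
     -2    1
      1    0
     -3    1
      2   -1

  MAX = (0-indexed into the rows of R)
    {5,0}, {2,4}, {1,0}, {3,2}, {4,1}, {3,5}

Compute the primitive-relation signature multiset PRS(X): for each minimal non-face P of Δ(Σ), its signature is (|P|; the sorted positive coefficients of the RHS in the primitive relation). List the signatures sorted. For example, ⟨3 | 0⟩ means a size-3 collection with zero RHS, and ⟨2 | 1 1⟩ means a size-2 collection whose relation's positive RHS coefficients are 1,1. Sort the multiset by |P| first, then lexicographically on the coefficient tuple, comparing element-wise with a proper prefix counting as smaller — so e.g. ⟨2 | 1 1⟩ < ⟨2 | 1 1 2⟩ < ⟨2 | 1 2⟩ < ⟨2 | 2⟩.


The 9 primitive collections of Σ (r=6, n=2):

  {0,3}:  v_{0} + v_{3} = 0 — sig = ⟨2 | 0⟩
  {2,5}:  v_{2} + v_{5} = 0 — sig = ⟨2 | 0⟩
  {0,2}:  v_{0} + v_{2} = v_{4} — sig = ⟨2 | 1⟩
  {0,4}:  v_{0} + v_{4} = v_{1} — sig = ⟨2 | 1⟩
  {1,3}:  v_{1} + v_{3} = v_{4} — sig = ⟨2 | 1⟩
  {3,4}:  v_{3} + v_{4} = v_{2} — sig = ⟨2 | 1⟩
  {4,5}:  v_{4} + v_{5} = v_{0} — sig = ⟨2 | 1⟩
  {1,2}:  v_{1} + v_{2} = 2·v_{4} — sig = ⟨2 | 2⟩
  {1,5}:  v_{1} + v_{5} = 2·v_{0} — sig = ⟨2 | 2⟩

Sorted signature multiset PRS(X):
    ⟨2 | 0⟩
    ⟨2 | 0⟩
    ⟨2 | 1⟩
    ⟨2 | 1⟩
    ⟨2 | 1⟩
    ⟨2 | 1⟩
    ⟨2 | 1⟩
    ⟨2 | 2⟩
    ⟨2 | 2⟩


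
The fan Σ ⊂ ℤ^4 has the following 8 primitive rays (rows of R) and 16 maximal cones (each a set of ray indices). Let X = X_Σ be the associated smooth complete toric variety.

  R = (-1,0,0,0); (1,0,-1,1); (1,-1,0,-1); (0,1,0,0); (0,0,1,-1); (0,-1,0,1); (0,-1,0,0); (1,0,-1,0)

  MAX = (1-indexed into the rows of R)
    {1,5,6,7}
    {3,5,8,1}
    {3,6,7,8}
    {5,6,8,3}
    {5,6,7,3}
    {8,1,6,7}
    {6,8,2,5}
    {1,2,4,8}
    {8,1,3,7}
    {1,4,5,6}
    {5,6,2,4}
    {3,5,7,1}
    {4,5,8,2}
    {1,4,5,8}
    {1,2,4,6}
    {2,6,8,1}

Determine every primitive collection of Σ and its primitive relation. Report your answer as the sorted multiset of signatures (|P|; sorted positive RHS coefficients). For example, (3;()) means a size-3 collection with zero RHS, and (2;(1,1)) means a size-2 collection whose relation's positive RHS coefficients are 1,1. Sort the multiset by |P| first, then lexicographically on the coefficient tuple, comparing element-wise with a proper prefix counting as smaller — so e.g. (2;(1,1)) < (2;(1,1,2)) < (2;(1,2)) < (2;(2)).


The 9 primitive collections of Σ (r=8, n=4):

  P = {4,7}:  v_{4} + v_{7} = 0 — sig = (2;())
  P = {2,7}:  v_{2} + v_{7} = v_{6} + v_{8} — sig = (2;(1,1))
  P = {3,4}:  v_{3} + v_{4} = v_{5} + v_{8} — sig = (2;(1,1))
  P = {2,3}:  v_{2} + v_{3} = v_{5} + v_{6} + 2·v_{8} — sig = (2;(1,1,2))
  P = {1,2,5}:  v_{1} + v_{2} + v_{5} = 0 — sig = (3;())
  P = {4,6,8}:  v_{4} + v_{6} + v_{8} = v_{2} — sig = (3;(1))
  P = {5,7,8}:  v_{5} + v_{7} + v_{8} = v_{3} — sig = (3;(1))
  P = {1,3,6}:  v_{1} + v_{3} + v_{6} = 2·v_{7} — sig = (3;(2))
  P = {1,5,6,8}:  v_{1} + v_{5} + v_{6} + v_{8} = v_{7} — sig = (4;(1))

Sorted signature multiset PRS(X):
    |P|=2: 4 collections, coeffs (), (1,1), (1,1), (1,1,2)
    |P|=3: 4 collections, coeffs (), (1), (1), (2)
    |P|=4: 1 collection, coeffs (1)


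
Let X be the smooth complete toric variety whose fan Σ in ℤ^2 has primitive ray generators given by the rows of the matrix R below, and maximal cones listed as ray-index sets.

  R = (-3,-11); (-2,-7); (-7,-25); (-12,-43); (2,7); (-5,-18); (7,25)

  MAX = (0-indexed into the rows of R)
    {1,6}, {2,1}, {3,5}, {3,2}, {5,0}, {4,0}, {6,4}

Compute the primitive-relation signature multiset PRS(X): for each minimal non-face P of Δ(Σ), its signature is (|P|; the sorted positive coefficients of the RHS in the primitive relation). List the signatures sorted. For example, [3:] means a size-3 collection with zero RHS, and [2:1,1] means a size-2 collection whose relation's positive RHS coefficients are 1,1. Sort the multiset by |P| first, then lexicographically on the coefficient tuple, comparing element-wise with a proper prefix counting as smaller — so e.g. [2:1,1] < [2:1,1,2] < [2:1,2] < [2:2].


The 14 primitive collections of Σ (r=7, n=2):

  P={1,4}:  v_{1} + v_{4} = 0  ⟹  sig = [2:]
  P={2,6}:  v_{2} + v_{6} = 0  ⟹  sig = [2:]
  P={0,1}:  v_{0} + v_{1} = v_{5}  ⟹  sig = [2:1]
  P={1,5}:  v_{1} + v_{5} = v_{2}  ⟹  sig = [2:1]
  P={2,4}:  v_{2} + v_{4} = v_{5}  ⟹  sig = [2:1]
  P={2,5}:  v_{2} + v_{5} = v_{3}  ⟹  sig = [2:1]
  P={3,6}:  v_{3} + v_{6} = v_{5}  ⟹  sig = [2:1]
  P={4,5}:  v_{4} + v_{5} = v_{0}  ⟹  sig = [2:1]
  P={5,6}:  v_{5} + v_{6} = v_{4}  ⟹  sig = [2:1]
  P={0,2}:  v_{0} + v_{2} = 2·v_{5}  ⟹  sig = [2:2]
  P={0,6}:  v_{0} + v_{6} = 2·v_{4}  ⟹  sig = [2:2]
  P={1,3}:  v_{1} + v_{3} = 2·v_{2}  ⟹  sig = [2:2]
  P={3,4}:  v_{3} + v_{4} = 2·v_{5}  ⟹  sig = [2:2]
  P={0,3}:  v_{0} + v_{3} = 3·v_{5}  ⟹  sig = [2:3]

Signatures (|P|; sorted positive RHS coefficients), sorted:
    [2:]
    [2:]
    [2:1]
    [2:1]
    [2:1]
    [2:1]
    [2:1]
    [2:1]
    [2:1]
    [2:2]
    [2:2]
    [2:2]
    [2:2]
    [2:3]


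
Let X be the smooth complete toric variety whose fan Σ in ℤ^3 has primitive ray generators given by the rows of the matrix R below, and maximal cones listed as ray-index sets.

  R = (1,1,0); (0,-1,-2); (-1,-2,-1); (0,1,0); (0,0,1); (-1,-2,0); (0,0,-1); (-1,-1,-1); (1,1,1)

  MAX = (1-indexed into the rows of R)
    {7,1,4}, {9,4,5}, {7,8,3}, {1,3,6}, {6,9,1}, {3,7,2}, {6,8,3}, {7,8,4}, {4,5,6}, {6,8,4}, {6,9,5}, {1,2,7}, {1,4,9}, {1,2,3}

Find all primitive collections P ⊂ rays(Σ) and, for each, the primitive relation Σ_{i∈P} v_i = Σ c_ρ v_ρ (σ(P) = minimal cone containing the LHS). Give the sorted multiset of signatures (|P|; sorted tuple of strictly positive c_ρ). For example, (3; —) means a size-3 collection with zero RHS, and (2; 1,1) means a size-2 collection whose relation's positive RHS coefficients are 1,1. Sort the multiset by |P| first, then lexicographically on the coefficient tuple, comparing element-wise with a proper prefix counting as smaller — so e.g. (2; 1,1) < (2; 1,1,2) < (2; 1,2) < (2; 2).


|primitive collections| = 18. Relations:

  P = {5,7}:  v_{5} + v_{7} = 0  →  sig = (2; —)
  P = {8,9}:  v_{8} + v_{9} = 0  →  sig = (2; —)
  P = {1,5}:  v_{1} + v_{5} = v_{9}  →  sig = (2; 1)
  P = {1,8}:  v_{1} + v_{8} = v_{7}  →  sig = (2; 1)
  P = {3,4}:  v_{3} + v_{4} = v_{8}  →  sig = (2; 1)
  P = {3,5}:  v_{3} + v_{5} = v_{6}  →  sig = (2; 1)
  P = {6,7}:  v_{6} + v_{7} = v_{3}  →  sig = (2; 1)
  P = {7,9}:  v_{7} + v_{9} = v_{1}  →  sig = (2; 1)
  P = {2,5}:  v_{2} + v_{5} = v_{1} + v_{3}  →  sig = (2; 1,1)
  P = {3,9}:  v_{3} + v_{9} = v_{1} + v_{6}  →  sig = (2; 1,1)
  P = {5,8}:  v_{5} + v_{8} = v_{4} + v_{6}  →  sig = (2; 1,1)
  P = {2,6}:  v_{2} + v_{6} = v_{1} + 2·v_{3}  →  sig = (2; 1,2)
  P = {2,8}:  v_{2} + v_{8} = v_{3} + 2·v_{7}  →  sig = (2; 1,2)
  P = {2,9}:  v_{2} + v_{9} = 2·v_{1} + v_{3}  →  sig = (2; 1,2)
  P = {2,4}:  v_{2} + v_{4} = 2·v_{7}  →  sig = (2; 2)
  P = {1,4,6}:  v_{1} + v_{4} + v_{6} = 0  →  sig = (3; —)
  P = {1,3,7}:  v_{1} + v_{3} + v_{7} = v_{2}  →  sig = (3; 1)
  P = {4,6,9}:  v_{4} + v_{6} + v_{9} = v_{5}  →  sig = (3; 1)

Hence PRS(X_Σ) =
    |P|=2: 15 collections, coeffs (), (), (1), (1), (1), (1), (1), (1), (1,1), (1,1), (1,1), (1,2), (1,2), (1,2), (2)
    |P|=3: 3 collections, coeffs (), (1), (1)


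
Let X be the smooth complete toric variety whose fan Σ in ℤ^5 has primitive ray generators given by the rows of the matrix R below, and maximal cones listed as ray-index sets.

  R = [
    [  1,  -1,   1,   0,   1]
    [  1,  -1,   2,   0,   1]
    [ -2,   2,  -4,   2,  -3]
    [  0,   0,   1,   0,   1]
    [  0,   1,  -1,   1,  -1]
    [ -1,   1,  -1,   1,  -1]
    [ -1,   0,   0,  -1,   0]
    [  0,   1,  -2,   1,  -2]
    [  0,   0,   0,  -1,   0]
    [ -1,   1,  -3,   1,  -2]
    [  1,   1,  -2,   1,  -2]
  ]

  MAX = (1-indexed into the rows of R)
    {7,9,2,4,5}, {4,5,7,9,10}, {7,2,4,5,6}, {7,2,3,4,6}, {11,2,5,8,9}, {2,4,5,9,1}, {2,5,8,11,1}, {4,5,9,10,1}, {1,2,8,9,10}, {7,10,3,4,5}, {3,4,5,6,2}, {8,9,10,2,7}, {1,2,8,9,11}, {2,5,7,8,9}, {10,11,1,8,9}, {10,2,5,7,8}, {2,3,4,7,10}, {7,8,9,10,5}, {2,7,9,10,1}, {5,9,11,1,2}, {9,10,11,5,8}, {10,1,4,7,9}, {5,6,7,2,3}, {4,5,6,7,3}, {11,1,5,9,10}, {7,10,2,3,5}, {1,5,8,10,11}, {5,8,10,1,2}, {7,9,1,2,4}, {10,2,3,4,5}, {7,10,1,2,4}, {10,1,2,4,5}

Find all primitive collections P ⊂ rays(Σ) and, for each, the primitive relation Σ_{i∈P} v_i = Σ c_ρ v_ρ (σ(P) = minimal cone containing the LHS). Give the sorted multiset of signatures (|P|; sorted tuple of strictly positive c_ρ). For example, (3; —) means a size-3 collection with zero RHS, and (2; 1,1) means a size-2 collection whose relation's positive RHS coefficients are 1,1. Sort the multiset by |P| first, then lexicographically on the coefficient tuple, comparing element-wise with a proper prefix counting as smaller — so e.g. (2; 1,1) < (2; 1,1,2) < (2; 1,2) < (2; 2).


20 minimal non-faces of Δ(Σ) (on 11 rays):

  {4,8}:  v_{4} + v_{8} = v_{5}  ⇒ sig = (2; 1)
  {6,10}:  v_{6} + v_{10} = v_{3}  ⇒ sig = (2; 1)
  {6,9}:  v_{6} + v_{9} = v_{5} + v_{7}  ⇒ sig = (2; 1,1)
  {6,11}:  v_{6} + v_{11} = v_{5} + v_{8}  ⇒ sig = (2; 1,1)
  {7,11}:  v_{7} + v_{11} = v_{8} + v_{9}  ⇒ sig = (2; 1,1)
  {1,6}:  v_{1} + v_{6} = v_{2} + v_{4} + v_{10}  ⇒ sig = (2; 1,1,1)
  {3,9}:  v_{3} + v_{9} = v_{5} + v_{7} + v_{10}  ⇒ sig = (2; 1,1,1)
  {3,11}:  v_{3} + v_{11} = v_{5} + v_{8} + v_{10}  ⇒ sig = (2; 1,1,1)
  {6,8}:  v_{6} + v_{8} = v_{2} + 2·v_{5} + v_{7} + v_{10}  ⇒ sig = (2; 1,1,1,2)
  {1,3}:  v_{1} + v_{3} = v_{2} + v_{4} + 2·v_{10}  ⇒ sig = (2; 1,1,2)
  {4,11}:  v_{4} + v_{11} = v_{1} + 2·v_{5} + v_{9}  ⇒ sig = (2; 1,1,2)
  {3,8}:  v_{3} + v_{8} = v_{2} + 2·v_{5} + v_{7} + 2·v_{10}  ⇒ sig = (2; 1,1,2,2)
  {1,5,7}:  v_{1} + v_{5} + v_{7} = 0  ⇒ sig = (3; —)
  {1,7,8}:  v_{1} + v_{7} + v_{8} = v_{2} + v_{9} + v_{10}  ⇒ sig = (3; 1,1,1)
  {2,10,11}:  v_{2} + v_{10} + v_{11} = v_{1} + 2·v_{8}  ⇒ sig = (3; 1,2)
  {2,4,9,10}:  v_{2} + v_{4} + v_{9} + v_{10} = 0  ⇒ sig = (4; —)
  {1,5,8,9}:  v_{1} + v_{5} + v_{8} + v_{9} = v_{11}  ⇒ sig = (4; 1)
  {2,5,9,10}:  v_{2} + v_{5} + v_{9} + v_{10} = v_{8}  ⇒ sig = (4; 1)
  {2,4,5,7,10}:  v_{2} + v_{4} + v_{5} + v_{7} + v_{10} = v_{6}  ⇒ sig = (5; 1)
  {2,3,4,5,7}:  v_{2} + v_{3} + v_{4} + v_{5} + v_{7} = 2·v_{6}  ⇒ sig = (5; 2)

Hence PRS(X_Σ) =
    |P|=2: 12 collections, coeffs (1), (1), (1,1), (1,1), (1,1), (1,1,1), (1,1,1), (1,1,1), (1,1,1,2), (1,1,2), (1,1,2), (1,1,2,2)
    |P|=3: 3 collections, coeffs (), (1,1,1), (1,2)
    |P|=4: 3 collections, coeffs (), (1), (1)
    |P|=5: 2 collections, coeffs (1), (2)


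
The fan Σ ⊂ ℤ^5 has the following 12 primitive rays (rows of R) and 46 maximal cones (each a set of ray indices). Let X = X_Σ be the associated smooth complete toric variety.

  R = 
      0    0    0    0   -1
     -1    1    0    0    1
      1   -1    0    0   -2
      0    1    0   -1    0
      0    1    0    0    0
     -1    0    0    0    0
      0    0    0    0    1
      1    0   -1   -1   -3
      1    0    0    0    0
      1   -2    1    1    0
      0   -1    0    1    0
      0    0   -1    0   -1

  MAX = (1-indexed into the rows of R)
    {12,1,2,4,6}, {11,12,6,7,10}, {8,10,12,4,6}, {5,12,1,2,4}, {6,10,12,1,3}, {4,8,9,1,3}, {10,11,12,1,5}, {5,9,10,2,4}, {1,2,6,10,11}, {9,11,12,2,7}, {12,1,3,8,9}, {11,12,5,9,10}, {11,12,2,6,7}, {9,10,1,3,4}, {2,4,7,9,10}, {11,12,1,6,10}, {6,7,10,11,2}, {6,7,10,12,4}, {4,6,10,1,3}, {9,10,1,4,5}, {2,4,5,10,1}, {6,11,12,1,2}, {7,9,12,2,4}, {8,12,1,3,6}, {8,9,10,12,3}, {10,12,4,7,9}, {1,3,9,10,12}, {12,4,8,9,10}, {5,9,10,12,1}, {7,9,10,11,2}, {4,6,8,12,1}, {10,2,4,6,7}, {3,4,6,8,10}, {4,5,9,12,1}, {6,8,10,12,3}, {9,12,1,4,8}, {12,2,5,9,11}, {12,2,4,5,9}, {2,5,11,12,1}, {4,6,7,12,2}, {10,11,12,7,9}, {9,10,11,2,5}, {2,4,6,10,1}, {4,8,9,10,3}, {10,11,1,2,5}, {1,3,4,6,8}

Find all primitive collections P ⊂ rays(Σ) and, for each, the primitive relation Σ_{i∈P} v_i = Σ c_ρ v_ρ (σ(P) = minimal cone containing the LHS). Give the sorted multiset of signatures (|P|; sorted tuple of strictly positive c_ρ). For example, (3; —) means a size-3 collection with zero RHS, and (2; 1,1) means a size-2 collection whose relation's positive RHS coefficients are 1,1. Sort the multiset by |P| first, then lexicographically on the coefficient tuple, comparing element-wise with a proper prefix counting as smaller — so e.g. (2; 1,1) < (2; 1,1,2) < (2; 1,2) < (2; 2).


Δ(Σ) — 12 vertices, 20 min non-faces:

  {1,7}:  v_{1} + v_{7} = 0 — sig = (2; —)
  {4,11}:  v_{4} + v_{11} = 0 — sig = (2; —)
  {6,9}:  v_{6} + v_{9} = 0 — sig = (2; —)
  {2,3}:  v_{2} + v_{3} = v_{1} — sig = (2; 1)
  {5,6}:  v_{5} + v_{6} = v_{1} + v_{2} — sig = (2; 1,1)
  {5,7}:  v_{5} + v_{7} = v_{2} + v_{9} — sig = (2; 1,1)
  {8,11}:  v_{8} + v_{11} = v_{3} + v_{12} — sig = (2; 1,1)
  {2,8}:  v_{2} + v_{8} = v_{1} + v_{4} + v_{12} — sig = (2; 1,1,1)
  {3,7}:  v_{3} + v_{7} = v_{4} + v_{10} + v_{12} — sig = (2; 1,1,1)
  {3,11}:  v_{3} + v_{11} = v_{1} + v_{10} + v_{12} — sig = (2; 1,1,1)
  {5,8}:  v_{5} + v_{8} = 2·v_{1} + v_{4} + v_{9} + v_{12} — sig = (2; 1,1,1,2)
  {3,5}:  v_{3} + v_{5} = 2·v_{1} + v_{9} — sig = (2; 1,2)
  {7,8}:  v_{7} + v_{8} = 2·v_{4} + v_{10} + 2·v_{12} — sig = (2; 1,2,2)
  {1,2,9}:  v_{1} + v_{2} + v_{9} = v_{5} — sig = (3; 1)
  {2,10,12}:  v_{2} + v_{10} + v_{12} = v_{11} — sig = (3; 1)
  {3,4,12}:  v_{3} + v_{4} + v_{12} = v_{8} — sig = (3; 1)
  {1,9,11}:  v_{1} + v_{9} + v_{11} = v_{5} + v_{10} + v_{12} — sig = (3; 1,1,1)
  {1,8,10}:  v_{1} + v_{8} + v_{10} = 2·v_{3} — sig = (3; 2)
  {1,4,10,12}:  v_{1} + v_{4} + v_{10} + v_{12} = v_{3} — sig = (4; 1)
  {4,5,10,12}:  v_{4} + v_{5} + v_{10} + v_{12} = v_{1} + v_{9} — sig = (4; 1,1)

Sorted signature multiset PRS(X):
{ (2; —) ×3,  (2; 1),  (2; 1,1) ×3,  (2; 1,1,1) ×3,  (2; 1,1,1,2),  (2; 1,2),  (2; 1,2,2),  (3; 1) ×3,  (3; 1,1,1),  (3; 2),  (4; 1),  (4; 1,1) }


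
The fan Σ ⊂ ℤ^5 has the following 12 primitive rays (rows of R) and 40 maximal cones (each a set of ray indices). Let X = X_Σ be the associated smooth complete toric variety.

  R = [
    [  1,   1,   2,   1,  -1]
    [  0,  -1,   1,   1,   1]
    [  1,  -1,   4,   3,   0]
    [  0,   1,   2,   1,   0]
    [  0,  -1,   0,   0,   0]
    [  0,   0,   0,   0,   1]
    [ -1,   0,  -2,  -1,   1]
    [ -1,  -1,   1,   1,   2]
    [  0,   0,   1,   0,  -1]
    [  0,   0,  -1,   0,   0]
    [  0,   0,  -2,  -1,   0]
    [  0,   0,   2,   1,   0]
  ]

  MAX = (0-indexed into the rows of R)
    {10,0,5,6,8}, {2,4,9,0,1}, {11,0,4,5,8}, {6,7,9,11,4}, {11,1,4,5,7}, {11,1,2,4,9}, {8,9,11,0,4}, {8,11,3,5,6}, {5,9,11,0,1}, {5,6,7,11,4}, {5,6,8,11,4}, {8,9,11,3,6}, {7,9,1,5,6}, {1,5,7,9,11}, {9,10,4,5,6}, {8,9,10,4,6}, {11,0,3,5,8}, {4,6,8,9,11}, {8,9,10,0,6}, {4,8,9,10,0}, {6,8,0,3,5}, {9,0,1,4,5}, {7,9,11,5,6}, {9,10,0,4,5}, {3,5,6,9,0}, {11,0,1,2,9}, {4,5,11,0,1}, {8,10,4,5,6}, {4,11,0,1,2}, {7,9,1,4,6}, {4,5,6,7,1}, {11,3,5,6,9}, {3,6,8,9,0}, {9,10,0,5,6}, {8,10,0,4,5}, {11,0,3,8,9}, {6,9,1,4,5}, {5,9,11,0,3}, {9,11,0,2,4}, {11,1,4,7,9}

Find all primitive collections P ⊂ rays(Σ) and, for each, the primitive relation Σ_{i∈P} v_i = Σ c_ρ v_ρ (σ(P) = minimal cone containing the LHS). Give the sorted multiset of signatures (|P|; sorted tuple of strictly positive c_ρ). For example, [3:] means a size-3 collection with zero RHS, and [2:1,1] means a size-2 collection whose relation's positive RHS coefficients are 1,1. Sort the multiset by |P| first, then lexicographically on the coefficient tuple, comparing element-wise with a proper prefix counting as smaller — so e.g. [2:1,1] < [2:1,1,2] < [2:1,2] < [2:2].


Primitive collections (24):

  P = {10,11}:  v_{10} + v_{11} = 0  →  sig = [2:]
  P = {3,4}:  v_{3} + v_{4} = v_{11}  →  sig = [2:1]
  P = {1,8}:  v_{1} + v_{8} = v_{4} + v_{11}  →  sig = [2:1,1]
  P = {3,10}:  v_{3} + v_{10} = v_{0} + v_{6}  →  sig = [2:1,1]
  P = {7,10}:  v_{7} + v_{10} = v_{1} + v_{6}  →  sig = [2:1,1]
  P = {1,10}:  v_{1} + v_{10} = v_{4} + v_{5} + v_{9}  →  sig = [2:1,1,1]
  P = {2,6}:  v_{2} + v_{6} = v_{1} + v_{9} + v_{11}  →  sig = [2:1,1,1]
  P = {2,10}:  v_{2} + v_{10} = v_{0} + v_{1} + v_{4} + v_{9}  →  sig = [2:1,1,1,1]
  P = {2,3}:  v_{2} + v_{3} = v_{0} + v_{1} + v_{9} + 2·v_{11}  →  sig = [2:1,1,1,2]
  P = {3,7}:  v_{3} + v_{7} = v_{5} + v_{6} + v_{9} + 3·v_{11}  →  sig = [2:1,1,1,3]
  P = {0,7}:  v_{0} + v_{7} = v_{5} + v_{9} + 2·v_{11}  →  sig = [2:1,1,2]
  P = {1,3}:  v_{1} + v_{3} = v_{5} + v_{9} + 2·v_{11}  →  sig = [2:1,1,2]
  P = {7,8}:  v_{7} + v_{8} = v_{4} + v_{6} + 2·v_{11}  →  sig = [2:1,1,2]
  P = {2,8}:  v_{2} + v_{8} = v_{0} + 2·v_{4} + v_{9} + 2·v_{11}  →  sig = [2:1,1,2,2]
  P = {2,5}:  v_{2} + v_{5} = v_{0} + 2·v_{1}  →  sig = [2:1,2]
  P = {2,7}:  v_{2} + v_{7} = 2·v_{1} + v_{9} + 2·v_{11}  →  sig = [2:1,2,2]
  P = {0,4,6}:  v_{0} + v_{4} + v_{6} = 0  →  sig = [3:]
  P = {5,8,9}:  v_{5} + v_{8} + v_{9} = 0  →  sig = [3:]
  P = {0,6,11}:  v_{0} + v_{6} + v_{11} = v_{3}  →  sig = [3:1]
  P = {1,6,11}:  v_{1} + v_{6} + v_{11} = v_{7}  →  sig = [3:1]
  P = {0,1,6}:  v_{0} + v_{1} + v_{6} = v_{5} + v_{9} + v_{11}  →  sig = [3:1,1,1]
  P = {4,5,9,11}:  v_{4} + v_{5} + v_{9} + v_{11} = v_{1}  →  sig = [4:1]
  P = {4,5,7,9}:  v_{4} + v_{5} + v_{7} + v_{9} = 2·v_{1} + v_{6}  →  sig = [4:1,2]
  P = {0,1,4,9,11}:  v_{0} + v_{1} + v_{4} + v_{9} + v_{11} = v_{2}  →  sig = [5:1]

Hence PRS(X_Σ) =
    |P|=2: 16 collections, coeffs (), (1), (1,1), (1,1), (1,1), (1,1,1), (1,1,1), (1,1,1,1), (1,1,1,2), (1,1,1,3), (1,1,2), (1,1,2), (1,1,2), (1,1,2,2), (1,2), (1,2,2)
    |P|=3: 5 collections, coeffs (), (), (1), (1), (1,1,1)
    |P|=4: 2 collections, coeffs (1), (1,2)
    |P|=5: 1 collection, coeffs (1)


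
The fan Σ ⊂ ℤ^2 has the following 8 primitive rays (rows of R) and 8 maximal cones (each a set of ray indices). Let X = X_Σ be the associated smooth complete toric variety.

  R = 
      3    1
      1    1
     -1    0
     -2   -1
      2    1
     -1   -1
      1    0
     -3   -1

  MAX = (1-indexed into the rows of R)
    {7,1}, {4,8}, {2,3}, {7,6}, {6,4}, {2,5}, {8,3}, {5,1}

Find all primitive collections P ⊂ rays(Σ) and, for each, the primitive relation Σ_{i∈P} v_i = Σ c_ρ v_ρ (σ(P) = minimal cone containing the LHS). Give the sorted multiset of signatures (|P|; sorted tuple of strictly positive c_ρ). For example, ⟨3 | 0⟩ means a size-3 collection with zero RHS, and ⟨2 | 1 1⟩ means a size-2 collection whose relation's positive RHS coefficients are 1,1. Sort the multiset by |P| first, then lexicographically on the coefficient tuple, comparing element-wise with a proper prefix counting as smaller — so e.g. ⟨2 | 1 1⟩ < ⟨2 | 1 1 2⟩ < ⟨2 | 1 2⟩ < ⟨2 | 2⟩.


Minimal non-faces — 20 found among 8 rays, 8 max cones:

  {1,8}:  v_{1} + v_{8} = 0  so sig = ⟨2 | 0⟩
  {2,6}:  v_{2} + v_{6} = 0  so sig = ⟨2 | 0⟩
  {3,7}:  v_{3} + v_{7} = 0  so sig = ⟨2 | 0⟩
  {4,5}:  v_{4} + v_{5} = 0  so sig = ⟨2 | 0⟩
  {1,3}:  v_{1} + v_{3} = v_{5}  so sig = ⟨2 | 1⟩
  {1,4}:  v_{1} + v_{4} = v_{7}  so sig = ⟨2 | 1⟩
  {2,4}:  v_{2} + v_{4} = v_{3}  so sig = ⟨2 | 1⟩
  {2,7}:  v_{2} + v_{7} = v_{5}  so sig = ⟨2 | 1⟩
  {3,4}:  v_{3} + v_{4} = v_{8}  so sig = ⟨2 | 1⟩
  {3,5}:  v_{3} + v_{5} = v_{2}  so sig = ⟨2 | 1⟩
  {3,6}:  v_{3} + v_{6} = v_{4}  so sig = ⟨2 | 1⟩
  {4,7}:  v_{4} + v_{7} = v_{6}  so sig = ⟨2 | 1⟩
  {5,6}:  v_{5} + v_{6} = v_{7}  so sig = ⟨2 | 1⟩
  {5,7}:  v_{5} + v_{7} = v_{1}  so sig = ⟨2 | 1⟩
  {5,8}:  v_{5} + v_{8} = v_{3}  so sig = ⟨2 | 1⟩
  {7,8}:  v_{7} + v_{8} = v_{4}  so sig = ⟨2 | 1⟩
  {1,2}:  v_{1} + v_{2} = 2·v_{5}  so sig = ⟨2 | 2⟩
  {1,6}:  v_{1} + v_{6} = 2·v_{7}  so sig = ⟨2 | 2⟩
  {2,8}:  v_{2} + v_{8} = 2·v_{3}  so sig = ⟨2 | 2⟩
  {6,8}:  v_{6} + v_{8} = 2·v_{4}  so sig = ⟨2 | 2⟩

Hence PRS(X_Σ) =
    ⟨2 | 0⟩
    ⟨2 | 0⟩
    ⟨2 | 0⟩
    ⟨2 | 0⟩
    ⟨2 | 1⟩
    ⟨2 | 1⟩
    ⟨2 | 1⟩
    ⟨2 | 1⟩
    ⟨2 | 1⟩
    ⟨2 | 1⟩
    ⟨2 | 1⟩
    ⟨2 | 1⟩
    ⟨2 | 1⟩
    ⟨2 | 1⟩
    ⟨2 | 1⟩
    ⟨2 | 1⟩
    ⟨2 | 2⟩
    ⟨2 | 2⟩
    ⟨2 | 2⟩
    ⟨2 | 2⟩


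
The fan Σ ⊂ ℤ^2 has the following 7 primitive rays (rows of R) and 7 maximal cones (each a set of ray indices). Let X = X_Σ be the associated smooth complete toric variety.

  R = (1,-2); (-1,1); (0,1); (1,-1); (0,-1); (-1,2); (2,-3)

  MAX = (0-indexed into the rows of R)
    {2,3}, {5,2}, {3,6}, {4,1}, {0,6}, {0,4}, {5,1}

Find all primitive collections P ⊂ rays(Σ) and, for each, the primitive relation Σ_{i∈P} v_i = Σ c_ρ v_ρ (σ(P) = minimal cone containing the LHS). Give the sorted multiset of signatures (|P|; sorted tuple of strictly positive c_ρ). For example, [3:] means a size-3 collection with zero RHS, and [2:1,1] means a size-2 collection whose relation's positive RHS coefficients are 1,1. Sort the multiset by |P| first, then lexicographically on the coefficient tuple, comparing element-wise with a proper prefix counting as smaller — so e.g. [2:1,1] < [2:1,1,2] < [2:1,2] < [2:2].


Σ has 14 primitive collections:

  P={0,5}:  v_{0} + v_{5} = 0 ; sig = [2:]
  P={1,3}:  v_{1} + v_{3} = 0 ; sig = [2:]
  P={2,4}:  v_{2} + v_{4} = 0 ; sig = [2:]
  P={0,1}:  v_{0} + v_{1} = v_{4} ; sig = [2:1]
  P={0,2}:  v_{0} + v_{2} = v_{3} ; sig = [2:1]
  P={0,3}:  v_{0} + v_{3} = v_{6} ; sig = [2:1]
  P={1,2}:  v_{1} + v_{2} = v_{5} ; sig = [2:1]
  P={1,6}:  v_{1} + v_{6} = v_{0} ; sig = [2:1]
  P={3,4}:  v_{3} + v_{4} = v_{0} ; sig = [2:1]
  P={3,5}:  v_{3} + v_{5} = v_{2} ; sig = [2:1]
  P={4,5}:  v_{4} + v_{5} = v_{1} ; sig = [2:1]
  P={5,6}:  v_{5} + v_{6} = v_{3} ; sig = [2:1]
  P={2,6}:  v_{2} + v_{6} = 2·v_{3} ; sig = [2:2]
  P={4,6}:  v_{4} + v_{6} = 2·v_{0} ; sig = [2:2]

Hence PRS(X_Σ) =
{ [2:] ×3,  [2:1] ×9,  [2:2] ×2 }


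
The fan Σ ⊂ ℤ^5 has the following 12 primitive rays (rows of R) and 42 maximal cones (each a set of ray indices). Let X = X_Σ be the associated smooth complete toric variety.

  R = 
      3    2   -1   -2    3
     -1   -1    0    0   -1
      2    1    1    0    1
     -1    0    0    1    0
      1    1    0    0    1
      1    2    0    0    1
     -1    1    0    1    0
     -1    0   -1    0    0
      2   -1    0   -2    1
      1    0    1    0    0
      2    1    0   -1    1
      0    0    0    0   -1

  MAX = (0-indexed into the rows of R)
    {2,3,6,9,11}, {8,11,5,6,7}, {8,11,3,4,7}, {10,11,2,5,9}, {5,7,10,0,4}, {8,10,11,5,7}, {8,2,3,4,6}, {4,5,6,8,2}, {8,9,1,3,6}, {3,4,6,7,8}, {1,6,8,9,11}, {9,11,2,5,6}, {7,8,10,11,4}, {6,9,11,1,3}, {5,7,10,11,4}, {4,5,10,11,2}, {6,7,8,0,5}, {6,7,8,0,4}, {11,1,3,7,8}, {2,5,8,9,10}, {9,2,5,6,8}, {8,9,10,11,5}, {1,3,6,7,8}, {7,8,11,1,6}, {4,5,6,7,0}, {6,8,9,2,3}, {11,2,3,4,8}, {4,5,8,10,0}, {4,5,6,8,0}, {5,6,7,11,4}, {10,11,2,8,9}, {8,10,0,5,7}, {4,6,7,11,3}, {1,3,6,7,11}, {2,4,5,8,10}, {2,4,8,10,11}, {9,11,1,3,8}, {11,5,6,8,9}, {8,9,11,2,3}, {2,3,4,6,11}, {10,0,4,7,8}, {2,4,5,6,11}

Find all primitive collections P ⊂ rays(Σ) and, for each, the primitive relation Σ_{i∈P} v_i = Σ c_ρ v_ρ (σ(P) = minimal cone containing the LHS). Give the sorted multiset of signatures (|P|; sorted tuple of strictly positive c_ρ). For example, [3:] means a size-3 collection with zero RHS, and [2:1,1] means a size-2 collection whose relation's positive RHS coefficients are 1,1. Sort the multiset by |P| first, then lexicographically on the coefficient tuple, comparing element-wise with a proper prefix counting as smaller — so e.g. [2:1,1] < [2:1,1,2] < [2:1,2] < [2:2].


Primitive collections (21):

  P={1,4}:  v_{1} + v_{4} = 0  →  sig = [2:]
  P={7,9}:  v_{7} + v_{9} = 0  →  sig = [2:]
  P={1,2}:  v_{1} + v_{2} = v_{9}  →  sig = [2:1]
  P={2,7}:  v_{2} + v_{7} = v_{4}  →  sig = [2:1]
  P={3,10}:  v_{3} + v_{10} = v_{4}  →  sig = [2:1]
  P={4,9}:  v_{4} + v_{9} = v_{2}  →  sig = [2:1]
  P={6,10}:  v_{6} + v_{10} = v_{5}  →  sig = [2:1]
  P={3,5}:  v_{3} + v_{5} = v_{4} + v_{6}  →  sig = [2:1,1]
  P={0,1}:  v_{0} + v_{1} = v_{5} + v_{7} + v_{8}  →  sig = [2:1,1,1]
  P={0,9}:  v_{0} + v_{9} = v_{4} + v_{5} + v_{8}  →  sig = [2:1,1,1]
  P={1,10}:  v_{1} + v_{10} = v_{6} + v_{8} + v_{11}  →  sig = [2:1,1,1]
  P={0,3}:  v_{0} + v_{3} = 2·v_{4} + v_{6} + v_{7} + v_{8}  →  sig = [2:1,1,1,2]
  P={0,2}:  v_{0} + v_{2} = 2·v_{4} + v_{5} + v_{8}  →  sig = [2:1,1,2]
  P={1,5}:  v_{1} + v_{5} = 2·v_{6} + v_{8} + v_{11}  →  sig = [2:1,1,2]
  P={0,11}:  v_{0} + v_{11} = v_{7} + 2·v_{10}  →  sig = [2:1,2]
  P={3,6,8,11}:  v_{3} + v_{6} + v_{8} + v_{11} = 0  →  sig = [4:]
  P={4,5,7,8}:  v_{4} + v_{5} + v_{7} + v_{8} = v_{0}  →  sig = [4:1]
  P={4,6,8,11}:  v_{4} + v_{6} + v_{8} + v_{11} = v_{10}  →  sig = [4:1]
  P={2,6,8,11}:  v_{2} + v_{6} + v_{8} + v_{11} = v_{9} + v_{10}  →  sig = [4:1,1]
  P={2,5,8,11}:  v_{2} + v_{5} + v_{8} + v_{11} = v_{9} + 2·v_{10}  →  sig = [4:1,2]
  P={4,5,8,11}:  v_{4} + v_{5} + v_{8} + v_{11} = 2·v_{10}  →  sig = [4:2]

so the primitive-relation signature multiset is
    [2:]
    [2:]
    [2:1]
    [2:1]
    [2:1]
    [2:1]
    [2:1]
    [2:1,1]
    [2:1,1,1]
    [2:1,1,1]
    [2:1,1,1]
    [2:1,1,1,2]
    [2:1,1,2]
    [2:1,1,2]
    [2:1,2]
    [4:]
    [4:1]
    [4:1]
    [4:1,1]
    [4:1,2]
    [4:2]


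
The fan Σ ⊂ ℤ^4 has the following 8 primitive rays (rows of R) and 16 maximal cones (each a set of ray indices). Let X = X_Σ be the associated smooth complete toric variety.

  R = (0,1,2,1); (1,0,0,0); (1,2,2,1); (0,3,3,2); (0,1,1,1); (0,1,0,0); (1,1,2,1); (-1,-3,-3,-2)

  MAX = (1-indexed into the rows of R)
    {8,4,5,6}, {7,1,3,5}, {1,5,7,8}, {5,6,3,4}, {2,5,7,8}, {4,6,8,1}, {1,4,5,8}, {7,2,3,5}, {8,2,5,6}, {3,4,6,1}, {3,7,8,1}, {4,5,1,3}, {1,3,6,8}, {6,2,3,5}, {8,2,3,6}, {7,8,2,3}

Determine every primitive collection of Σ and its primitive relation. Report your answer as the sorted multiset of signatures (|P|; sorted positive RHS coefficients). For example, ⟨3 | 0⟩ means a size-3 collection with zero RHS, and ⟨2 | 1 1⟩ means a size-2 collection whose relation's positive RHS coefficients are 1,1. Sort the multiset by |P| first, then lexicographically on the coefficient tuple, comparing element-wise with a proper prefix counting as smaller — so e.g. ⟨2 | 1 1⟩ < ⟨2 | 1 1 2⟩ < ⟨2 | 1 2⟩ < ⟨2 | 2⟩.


Σ has 7 primitive collections:

  P={1,2}:  v_{1} + v_{2} = v_{7}  ⟹  sig = ⟨2 | 1⟩
  P={6,7}:  v_{6} + v_{7} = v_{3}  ⟹  sig = ⟨2 | 1⟩
  P={2,4}:  v_{2} + v_{4} = v_{3} + v_{5}  ⟹  sig = ⟨2 | 1 1⟩
  P={4,7}:  v_{4} + v_{7} = v_{1} + v_{3} + v_{5}  ⟹  sig = ⟨2 | 1 1 1⟩
  P={3,5,8}:  v_{3} + v_{5} + v_{8} = 0  ⟹  sig = ⟨3 | 0⟩
  P={1,5,6}:  v_{1} + v_{5} + v_{6} = v_{4}  ⟹  sig = ⟨3 | 1⟩
  P={3,4,8}:  v_{3} + v_{4} + v_{8} = v_{1} + v_{6}  ⟹  sig = ⟨3 | 1 1⟩

Sorted signature multiset PRS(X):
[⟨2 | 1⟩, ⟨2 | 1⟩, ⟨2 | 1 1⟩, ⟨2 | 1 1 1⟩, ⟨3 | 0⟩, ⟨3 | 1⟩, ⟨3 | 1 1⟩]
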